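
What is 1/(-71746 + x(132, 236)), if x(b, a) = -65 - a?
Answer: -1/72047 ≈ -1.3880e-5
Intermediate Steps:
1/(-71746 + x(132, 236)) = 1/(-71746 + (-65 - 1*236)) = 1/(-71746 + (-65 - 236)) = 1/(-71746 - 301) = 1/(-72047) = -1/72047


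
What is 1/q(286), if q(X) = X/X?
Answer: 1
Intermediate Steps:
q(X) = 1
1/q(286) = 1/1 = 1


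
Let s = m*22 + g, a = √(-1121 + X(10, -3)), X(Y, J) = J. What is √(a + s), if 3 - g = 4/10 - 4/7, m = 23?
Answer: √(623735 + 2450*I*√281)/35 ≈ 22.577 + 0.74248*I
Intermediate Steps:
g = 111/35 (g = 3 - (4/10 - 4/7) = 3 - (4*(⅒) - 4*⅐) = 3 - (⅖ - 4/7) = 3 - 1*(-6/35) = 3 + 6/35 = 111/35 ≈ 3.1714)
a = 2*I*√281 (a = √(-1121 - 3) = √(-1124) = 2*I*√281 ≈ 33.526*I)
s = 17821/35 (s = 23*22 + 111/35 = 506 + 111/35 = 17821/35 ≈ 509.17)
√(a + s) = √(2*I*√281 + 17821/35) = √(17821/35 + 2*I*√281)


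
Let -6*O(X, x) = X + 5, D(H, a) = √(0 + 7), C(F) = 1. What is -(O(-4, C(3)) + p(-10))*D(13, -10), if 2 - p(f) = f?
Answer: -71*√7/6 ≈ -31.308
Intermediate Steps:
p(f) = 2 - f
D(H, a) = √7
O(X, x) = -⅚ - X/6 (O(X, x) = -(X + 5)/6 = -(5 + X)/6 = -⅚ - X/6)
-(O(-4, C(3)) + p(-10))*D(13, -10) = -((-⅚ - ⅙*(-4)) + (2 - 1*(-10)))*√7 = -((-⅚ + ⅔) + (2 + 10))*√7 = -(-⅙ + 12)*√7 = -71*√7/6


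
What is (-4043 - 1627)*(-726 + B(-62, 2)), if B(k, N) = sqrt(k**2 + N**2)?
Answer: 4116420 - 11340*sqrt(962) ≈ 3.7647e+6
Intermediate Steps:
B(k, N) = sqrt(N**2 + k**2)
(-4043 - 1627)*(-726 + B(-62, 2)) = (-4043 - 1627)*(-726 + sqrt(2**2 + (-62)**2)) = -5670*(-726 + sqrt(4 + 3844)) = -5670*(-726 + sqrt(3848)) = -5670*(-726 + 2*sqrt(962)) = 4116420 - 11340*sqrt(962)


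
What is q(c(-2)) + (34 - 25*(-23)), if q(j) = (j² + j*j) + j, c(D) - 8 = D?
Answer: 687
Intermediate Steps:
c(D) = 8 + D
q(j) = j + 2*j² (q(j) = (j² + j²) + j = 2*j² + j = j + 2*j²)
q(c(-2)) + (34 - 25*(-23)) = (8 - 2)*(1 + 2*(8 - 2)) + (34 - 25*(-23)) = 6*(1 + 2*6) + (34 + 575) = 6*(1 + 12) + 609 = 6*13 + 609 = 78 + 609 = 687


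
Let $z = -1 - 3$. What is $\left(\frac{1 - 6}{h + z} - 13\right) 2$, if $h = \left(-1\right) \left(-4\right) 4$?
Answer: $- \frac{161}{6} \approx -26.833$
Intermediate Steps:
$z = -4$ ($z = -1 - 3 = -4$)
$h = 16$ ($h = 4 \cdot 4 = 16$)
$\left(\frac{1 - 6}{h + z} - 13\right) 2 = \left(\frac{1 - 6}{16 - 4} - 13\right) 2 = \left(- \frac{5}{12} - 13\right) 2 = \left(- \frac{161}{12}\right) 2 = - \frac{161}{6}$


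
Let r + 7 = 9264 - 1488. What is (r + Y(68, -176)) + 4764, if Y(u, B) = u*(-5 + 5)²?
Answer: 12533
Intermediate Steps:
r = 7769 (r = -7 + (9264 - 1488) = -7 + 7776 = 7769)
Y(u, B) = 0 (Y(u, B) = u*0² = u*0 = 0)
(r + Y(68, -176)) + 4764 = (7769 + 0) + 4764 = 7769 + 4764 = 12533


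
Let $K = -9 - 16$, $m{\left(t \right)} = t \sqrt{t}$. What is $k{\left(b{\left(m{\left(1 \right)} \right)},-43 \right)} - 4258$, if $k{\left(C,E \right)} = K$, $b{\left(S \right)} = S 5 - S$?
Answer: $-4283$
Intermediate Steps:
$m{\left(t \right)} = t^{\frac{3}{2}}$
$b{\left(S \right)} = 4 S$ ($b{\left(S \right)} = 5 S - S = 4 S$)
$K = -25$ ($K = -9 - 16 = -25$)
$k{\left(C,E \right)} = -25$
$k{\left(b{\left(m{\left(1 \right)} \right)},-43 \right)} - 4258 = -25 - 4258 = -4283$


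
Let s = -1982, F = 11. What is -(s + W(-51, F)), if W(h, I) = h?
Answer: 2033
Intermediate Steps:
-(s + W(-51, F)) = -(-1982 - 51) = -1*(-2033) = 2033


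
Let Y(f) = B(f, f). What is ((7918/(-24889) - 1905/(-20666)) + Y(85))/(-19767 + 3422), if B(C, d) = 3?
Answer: -1426848379/8407150029530 ≈ -0.00016972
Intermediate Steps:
Y(f) = 3
((7918/(-24889) - 1905/(-20666)) + Y(85))/(-19767 + 3422) = ((7918/(-24889) - 1905/(-20666)) + 3)/(-19767 + 3422) = ((7918*(-1/24889) - 1905*(-1/20666)) + 3)/(-16345) = ((-7918/24889 + 1905/20666) + 3)*(-1/16345) = (-116219843/514356074 + 3)*(-1/16345) = (1426848379/514356074)*(-1/16345) = -1426848379/8407150029530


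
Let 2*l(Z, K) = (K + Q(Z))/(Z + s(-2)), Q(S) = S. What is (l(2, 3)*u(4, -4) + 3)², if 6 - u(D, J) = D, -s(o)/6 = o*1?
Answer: 2209/196 ≈ 11.270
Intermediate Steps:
s(o) = -6*o
u(D, J) = 6 - D
l(Z, K) = (K + Z)/(2*(12 + Z)) (l(Z, K) = ((K + Z)/(Z - 6*(-2)))/2 = ((K + Z)/(Z + 12))/2 = ((K + Z)/(12 + Z))/2 = (K + Z)/(2*(12 + Z)))
(l(2, 3)*u(4, -4) + 3)² = (((3 + 2)/(2*(12 + 2)))*(6 - 1*4) + 3)² = (((½)*5/14)*(6 - 4) + 3)² = (((½)*(1/14)*5)*2 + 3)² = ((5/28)*2 + 3)² = (5/14 + 3)² = (47/14)² = 2209/196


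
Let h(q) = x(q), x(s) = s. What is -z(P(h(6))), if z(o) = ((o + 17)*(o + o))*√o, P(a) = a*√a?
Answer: 6^(¼)*(-1224 - 432*√6) ≈ -3571.8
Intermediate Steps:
h(q) = q
P(a) = a^(3/2)
z(o) = 2*o^(3/2)*(17 + o) (z(o) = ((17 + o)*(2*o))*√o = (2*o*(17 + o))*√o = 2*o^(3/2)*(17 + o))
-z(P(h(6))) = -2*(6^(3/2))^(3/2)*(17 + 6^(3/2)) = -2*(6*√6)^(3/2)*(17 + 6*√6) = -2*36*6^(¼)*(17 + 6*√6) = -72*6^(¼)*(17 + 6*√6)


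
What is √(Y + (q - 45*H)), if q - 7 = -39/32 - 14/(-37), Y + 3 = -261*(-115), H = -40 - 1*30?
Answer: √2906061474/296 ≈ 182.12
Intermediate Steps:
H = -70 (H = -40 - 30 = -70)
Y = 30012 (Y = -3 - 261*(-115) = -3 + 30015 = 30012)
q = 7293/1184 (q = 7 + (-39/32 - 14/(-37)) = 7 + (-39*1/32 - 14*(-1/37)) = 7 + (-39/32 + 14/37) = 7 - 995/1184 = 7293/1184 ≈ 6.1596)
√(Y + (q - 45*H)) = √(30012 + (7293/1184 - 45*(-70))) = √(30012 + (7293/1184 + 3150)) = √(30012 + 3736893/1184) = √(39271101/1184) = √2906061474/296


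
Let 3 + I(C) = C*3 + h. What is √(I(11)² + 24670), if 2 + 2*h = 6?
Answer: √25694 ≈ 160.29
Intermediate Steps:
h = 2 (h = -1 + (½)*6 = -1 + 3 = 2)
I(C) = -1 + 3*C (I(C) = -3 + (C*3 + 2) = -3 + (3*C + 2) = -3 + (2 + 3*C) = -1 + 3*C)
√(I(11)² + 24670) = √((-1 + 3*11)² + 24670) = √((-1 + 33)² + 24670) = √(32² + 24670) = √(1024 + 24670) = √25694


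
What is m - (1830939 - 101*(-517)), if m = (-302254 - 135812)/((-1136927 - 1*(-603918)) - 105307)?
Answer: -66780453735/35462 ≈ -1.8832e+6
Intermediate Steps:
m = 24337/35462 (m = -438066/((-1136927 + 603918) - 105307) = -438066/(-533009 - 105307) = -438066/(-638316) = -438066*(-1/638316) = 24337/35462 ≈ 0.68628)
m - (1830939 - 101*(-517)) = 24337/35462 - (1830939 - 101*(-517)) = 24337/35462 - (1830939 + 52217) = 24337/35462 - 1*1883156 = 24337/35462 - 1883156 = -66780453735/35462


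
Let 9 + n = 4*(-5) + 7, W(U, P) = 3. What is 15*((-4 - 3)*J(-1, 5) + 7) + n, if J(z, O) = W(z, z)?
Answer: -232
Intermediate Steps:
n = -22 (n = -9 + (4*(-5) + 7) = -9 + (-20 + 7) = -9 - 13 = -22)
J(z, O) = 3
15*((-4 - 3)*J(-1, 5) + 7) + n = 15*((-4 - 3)*3 + 7) - 22 = 15*(-7*3 + 7) - 22 = 15*(-21 + 7) - 22 = 15*(-14) - 22 = -210 - 22 = -232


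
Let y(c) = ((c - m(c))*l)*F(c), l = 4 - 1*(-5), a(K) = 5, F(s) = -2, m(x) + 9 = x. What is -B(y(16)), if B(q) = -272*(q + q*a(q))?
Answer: -264384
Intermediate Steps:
m(x) = -9 + x
l = 9 (l = 4 + 5 = 9)
y(c) = -162 (y(c) = ((c - (-9 + c))*9)*(-2) = ((c + (9 - c))*9)*(-2) = (9*9)*(-2) = 81*(-2) = -162)
B(q) = -1632*q (B(q) = -272*(q + q*5) = -272*(q + 5*q) = -1632*q)
-B(y(16)) = -(-1632)*(-162) = -1*264384 = -264384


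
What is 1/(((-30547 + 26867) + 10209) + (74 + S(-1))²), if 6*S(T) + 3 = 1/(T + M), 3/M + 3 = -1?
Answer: 1764/21022045 ≈ 8.3912e-5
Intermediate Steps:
M = -¾ (M = 3/(-3 - 1) = 3/(-4) = 3*(-¼) = -¾ ≈ -0.75000)
S(T) = -½ + 1/(6*(-¾ + T)) (S(T) = -½ + 1/(6*(T - ¾)) = -½ + 1/(6*(-¾ + T)))
1/(((-30547 + 26867) + 10209) + (74 + S(-1))²) = 1/(((-30547 + 26867) + 10209) + (74 + (13 - 12*(-1))/(6*(-3 + 4*(-1))))²) = 1/((-3680 + 10209) + (74 + (13 + 12)/(6*(-3 - 4)))²) = 1/(6529 + (74 + (⅙)*25/(-7))²) = 1/(6529 + (74 + (⅙)*(-⅐)*25)²) = 1/(6529 + (74 - 25/42)²) = 1/(6529 + (3083/42)²) = 1/(6529 + 9504889/1764) = 1/(21022045/1764) = 1764/21022045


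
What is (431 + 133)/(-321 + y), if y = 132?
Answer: -188/63 ≈ -2.9841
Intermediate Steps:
(431 + 133)/(-321 + y) = (431 + 133)/(-321 + 132) = 564/(-189) = 564*(-1/189) = -188/63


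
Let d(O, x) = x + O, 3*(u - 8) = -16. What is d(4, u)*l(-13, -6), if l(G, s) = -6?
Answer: -40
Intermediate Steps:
u = 8/3 (u = 8 + (⅓)*(-16) = 8 - 16/3 = 8/3 ≈ 2.6667)
d(O, x) = O + x
d(4, u)*l(-13, -6) = (4 + 8/3)*(-6) = (20/3)*(-6) = -40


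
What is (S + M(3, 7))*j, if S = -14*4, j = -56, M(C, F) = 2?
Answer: 3024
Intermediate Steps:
S = -56
(S + M(3, 7))*j = (-56 + 2)*(-56) = -54*(-56) = 3024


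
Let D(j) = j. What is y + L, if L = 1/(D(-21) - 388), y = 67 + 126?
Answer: 78936/409 ≈ 193.00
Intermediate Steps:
y = 193
L = -1/409 (L = 1/(-21 - 388) = 1/(-409) = -1/409 ≈ -0.0024450)
y + L = 193 - 1/409 = 78936/409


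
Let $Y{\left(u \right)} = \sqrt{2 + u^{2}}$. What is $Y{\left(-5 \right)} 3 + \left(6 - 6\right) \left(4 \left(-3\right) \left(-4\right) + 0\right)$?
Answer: $9 \sqrt{3} \approx 15.588$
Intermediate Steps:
$Y{\left(-5 \right)} 3 + \left(6 - 6\right) \left(4 \left(-3\right) \left(-4\right) + 0\right) = \sqrt{2 + \left(-5\right)^{2}} \cdot 3 + \left(6 - 6\right) \left(4 \left(-3\right) \left(-4\right) + 0\right) = \sqrt{2 + 25} \cdot 3 + 0 \left(\left(-12\right) \left(-4\right) + 0\right) = \sqrt{27} \cdot 3 + 0 \left(48 + 0\right) = 3 \sqrt{3} \cdot 3 + 0 \cdot 48 = 9 \sqrt{3} + 0 = 9 \sqrt{3}$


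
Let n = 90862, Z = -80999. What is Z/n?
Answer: -80999/90862 ≈ -0.89145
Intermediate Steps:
Z/n = -80999/90862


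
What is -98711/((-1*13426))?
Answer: 98711/13426 ≈ 7.3522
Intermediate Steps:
-98711/((-1*13426)) = -98711/(-13426) = -98711*(-1/13426) = 98711/13426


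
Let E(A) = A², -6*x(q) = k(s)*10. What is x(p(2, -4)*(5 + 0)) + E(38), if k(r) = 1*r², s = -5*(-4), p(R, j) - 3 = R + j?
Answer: 2332/3 ≈ 777.33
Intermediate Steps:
p(R, j) = 3 + R + j (p(R, j) = 3 + (R + j) = 3 + R + j)
s = 20
k(r) = r²
x(q) = -2000/3 (x(q) = -20²*10/6 = -200*10/3 = -⅙*4000 = -2000/3)
x(p(2, -4)*(5 + 0)) + E(38) = -2000/3 + 38² = -2000/3 + 1444 = 2332/3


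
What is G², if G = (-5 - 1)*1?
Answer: 36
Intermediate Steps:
G = -6 (G = -6*1 = -6)
G² = (-6)² = 36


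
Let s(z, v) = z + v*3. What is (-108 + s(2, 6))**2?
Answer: 7744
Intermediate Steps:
s(z, v) = z + 3*v
(-108 + s(2, 6))**2 = (-108 + (2 + 3*6))**2 = (-108 + (2 + 18))**2 = (-108 + 20)**2 = (-88)**2 = 7744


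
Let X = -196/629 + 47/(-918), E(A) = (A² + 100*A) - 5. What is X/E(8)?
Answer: -12323/29176794 ≈ -0.00042236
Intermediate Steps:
E(A) = -5 + A² + 100*A
X = -12323/33966 (X = -196*1/629 + 47*(-1/918) = -196/629 - 47/918 = -12323/33966 ≈ -0.36280)
X/E(8) = -12323/(33966*(-5 + 8² + 100*8)) = -12323/(33966*(-5 + 64 + 800)) = -12323/33966/859 = -12323/33966*1/859 = -12323/29176794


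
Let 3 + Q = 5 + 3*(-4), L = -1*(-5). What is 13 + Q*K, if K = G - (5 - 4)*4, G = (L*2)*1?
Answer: -47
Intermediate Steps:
L = 5
G = 10 (G = (5*2)*1 = 10*1 = 10)
Q = -10 (Q = -3 + (5 + 3*(-4)) = -3 + (5 - 12) = -3 - 7 = -10)
K = 6 (K = 10 - (5 - 4)*4 = 10 - 4 = 6)
13 + Q*K = 13 - 10*6 = 13 - 60 = -47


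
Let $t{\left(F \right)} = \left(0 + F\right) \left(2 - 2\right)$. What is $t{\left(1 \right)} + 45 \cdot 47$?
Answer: $2115$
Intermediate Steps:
$t{\left(F \right)} = 0$ ($t{\left(F \right)} = F 0 = 0$)
$t{\left(1 \right)} + 45 \cdot 47 = 0 + 45 \cdot 47 = 0 + 2115 = 2115$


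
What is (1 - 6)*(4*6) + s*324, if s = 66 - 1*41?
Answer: 7980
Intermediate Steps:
s = 25 (s = 66 - 41 = 25)
(1 - 6)*(4*6) + s*324 = (1 - 6)*(4*6) + 25*324 = -5*24 + 8100 = -120 + 8100 = 7980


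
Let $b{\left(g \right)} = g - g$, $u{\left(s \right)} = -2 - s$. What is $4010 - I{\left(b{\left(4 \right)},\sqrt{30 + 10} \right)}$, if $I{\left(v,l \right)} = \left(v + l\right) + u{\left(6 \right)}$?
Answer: $4018 - 2 \sqrt{10} \approx 4011.7$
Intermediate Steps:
$b{\left(g \right)} = 0$
$I{\left(v,l \right)} = -8 + l + v$ ($I{\left(v,l \right)} = \left(v + l\right) - 8 = \left(l + v\right) - 8 = -8 + l + v$)
$4010 - I{\left(b{\left(4 \right)},\sqrt{30 + 10} \right)} = 4010 - \left(-8 + \sqrt{30 + 10} + 0\right) = 4010 - \left(-8 + \sqrt{40} + 0\right) = 4010 - \left(-8 + 2 \sqrt{10} + 0\right) = 4010 - \left(-8 + 2 \sqrt{10}\right) = 4010 + \left(8 - 2 \sqrt{10}\right) = 4018 - 2 \sqrt{10}$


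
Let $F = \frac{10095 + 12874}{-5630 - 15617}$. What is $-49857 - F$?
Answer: $- \frac{1059288710}{21247} \approx -49856.0$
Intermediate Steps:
$F = - \frac{22969}{21247}$ ($F = \frac{22969}{-21247} = 22969 \left(- \frac{1}{21247}\right) = - \frac{22969}{21247} \approx -1.081$)
$-49857 - F = -49857 - - \frac{22969}{21247} = -49857 + \frac{22969}{21247} = - \frac{1059288710}{21247}$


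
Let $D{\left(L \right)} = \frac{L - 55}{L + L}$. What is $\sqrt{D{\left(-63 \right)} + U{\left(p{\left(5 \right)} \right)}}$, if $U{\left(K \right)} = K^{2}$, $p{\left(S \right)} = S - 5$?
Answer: $\frac{\sqrt{413}}{21} \approx 0.96773$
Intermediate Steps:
$D{\left(L \right)} = \frac{-55 + L}{2 L}$
$p{\left(S \right)} = -5 + S$
$\sqrt{D{\left(-63 \right)} + U{\left(p{\left(5 \right)} \right)}} = \sqrt{\frac{-55 - 63}{2 \left(-63\right)} + \left(-5 + 5\right)^{2}} = \sqrt{\frac{1}{2} \left(- \frac{1}{63}\right) \left(-118\right) + 0^{2}} = \sqrt{\frac{59}{63} + 0} = \sqrt{\frac{59}{63}} = \frac{\sqrt{413}}{21}$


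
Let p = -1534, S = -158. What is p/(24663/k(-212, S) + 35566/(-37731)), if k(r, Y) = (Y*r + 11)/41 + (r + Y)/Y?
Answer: -153648732543852/2919667860959 ≈ -52.625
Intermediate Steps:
k(r, Y) = 11/41 + (Y + r)/Y + Y*r/41 (k(r, Y) = (11 + Y*r)*(1/41) + (Y + r)/Y = (11/41 + Y*r/41) + (Y + r)/Y = 11/41 + (Y + r)/Y + Y*r/41)
p/(24663/k(-212, S) + 35566/(-37731)) = -1534/(24663/(((-212 + (1/41)*(-158)*(52 - 158*(-212)))/(-158))) + 35566/(-37731)) = -1534/(24663/((-(-212 + (1/41)*(-158)*(52 + 33496))/158)) + 35566*(-1/37731)) = -1534/(24663/((-(-212 + (1/41)*(-158)*33548)/158)) - 35566/37731) = -1534/(24663/((-(-212 - 5300584/41)/158)) - 35566/37731) = -1534/(24663/((-1/158*(-5309276/41))) - 35566/37731) = -1534/(24663/(2654638/3239) - 35566/37731) = -1534/(24663*(3239/2654638) - 35566/37731) = -1534/(79883457/2654638 - 35566/37731) = -1534/2919667860959/100162146378 = -1534*100162146378/2919667860959 = -153648732543852/2919667860959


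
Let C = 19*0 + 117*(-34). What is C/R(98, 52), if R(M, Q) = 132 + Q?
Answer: -1989/92 ≈ -21.620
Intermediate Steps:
C = -3978 (C = 0 - 3978 = -3978)
C/R(98, 52) = -3978/(132 + 52) = -3978/184 = -3978*1/184 = -1989/92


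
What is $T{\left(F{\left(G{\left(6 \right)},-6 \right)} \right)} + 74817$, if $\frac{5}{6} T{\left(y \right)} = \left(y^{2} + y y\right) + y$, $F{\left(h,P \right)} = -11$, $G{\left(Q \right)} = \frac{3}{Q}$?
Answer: $\frac{375471}{5} \approx 75094.0$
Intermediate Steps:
$T{\left(y \right)} = \frac{6 y}{5} + \frac{12 y^{2}}{5}$ ($T{\left(y \right)} = \frac{6 \left(\left(y^{2} + y y\right) + y\right)}{5} = \frac{6 \left(\left(y^{2} + y^{2}\right) + y\right)}{5} = \frac{6 \left(2 y^{2} + y\right)}{5} = \frac{6 \left(y + 2 y^{2}\right)}{5} = \frac{6 y}{5} + \frac{12 y^{2}}{5}$)
$T{\left(F{\left(G{\left(6 \right)},-6 \right)} \right)} + 74817 = \frac{6}{5} \left(-11\right) \left(1 + 2 \left(-11\right)\right) + 74817 = \frac{6}{5} \left(-11\right) \left(1 - 22\right) + 74817 = \frac{6}{5} \left(-11\right) \left(-21\right) + 74817 = \frac{1386}{5} + 74817 = \frac{375471}{5}$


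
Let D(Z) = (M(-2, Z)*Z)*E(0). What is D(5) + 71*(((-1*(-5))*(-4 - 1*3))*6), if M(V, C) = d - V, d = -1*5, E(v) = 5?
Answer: -14985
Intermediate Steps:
d = -5
M(V, C) = -5 - V
D(Z) = -15*Z (D(Z) = ((-5 - 1*(-2))*Z)*5 = ((-5 + 2)*Z)*5 = -3*Z*5 = -15*Z)
D(5) + 71*(((-1*(-5))*(-4 - 1*3))*6) = -15*5 + 71*(((-1*(-5))*(-4 - 1*3))*6) = -75 + 71*((5*(-4 - 3))*6) = -75 + 71*((5*(-7))*6) = -75 + 71*(-35*6) = -75 + 71*(-210) = -75 - 14910 = -14985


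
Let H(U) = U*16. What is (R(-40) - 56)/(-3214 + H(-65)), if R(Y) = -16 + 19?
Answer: 53/4254 ≈ 0.012459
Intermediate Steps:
R(Y) = 3
H(U) = 16*U
(R(-40) - 56)/(-3214 + H(-65)) = (3 - 56)/(-3214 + 16*(-65)) = -53/(-3214 - 1040) = -53/(-4254) = -53*(-1/4254) = 53/4254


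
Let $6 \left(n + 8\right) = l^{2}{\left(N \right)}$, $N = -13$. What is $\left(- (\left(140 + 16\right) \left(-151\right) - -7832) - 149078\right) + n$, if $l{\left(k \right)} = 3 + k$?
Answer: $- \frac{400036}{3} \approx -1.3335 \cdot 10^{5}$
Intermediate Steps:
$n = \frac{26}{3}$ ($n = -8 + \frac{\left(3 - 13\right)^{2}}{6} = -8 + \frac{\left(-10\right)^{2}}{6} = -8 + \frac{1}{6} \cdot 100 = -8 + \frac{50}{3} = \frac{26}{3} \approx 8.6667$)
$\left(- (\left(140 + 16\right) \left(-151\right) - -7832) - 149078\right) + n = \left(- (\left(140 + 16\right) \left(-151\right) - -7832) - 149078\right) + \frac{26}{3} = \left(- (156 \left(-151\right) + 7832) - 149078\right) + \frac{26}{3} = \left(- (-23556 + 7832) - 149078\right) + \frac{26}{3} = \left(\left(-1\right) \left(-15724\right) - 149078\right) + \frac{26}{3} = \left(15724 - 149078\right) + \frac{26}{3} = -133354 + \frac{26}{3} = - \frac{400036}{3}$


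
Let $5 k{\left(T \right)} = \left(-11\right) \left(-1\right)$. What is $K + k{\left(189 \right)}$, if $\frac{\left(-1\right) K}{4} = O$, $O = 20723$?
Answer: $- \frac{414449}{5} \approx -82890.0$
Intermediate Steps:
$k{\left(T \right)} = \frac{11}{5}$ ($k{\left(T \right)} = \frac{\left(-11\right) \left(-1\right)}{5} = \frac{1}{5} \cdot 11 = \frac{11}{5}$)
$K = -82892$ ($K = \left(-4\right) 20723 = -82892$)
$K + k{\left(189 \right)} = -82892 + \frac{11}{5} = - \frac{414449}{5}$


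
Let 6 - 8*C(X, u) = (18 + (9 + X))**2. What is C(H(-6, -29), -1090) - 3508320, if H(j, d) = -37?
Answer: -14033327/4 ≈ -3.5083e+6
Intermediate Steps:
C(X, u) = 3/4 - (27 + X)**2/8 (C(X, u) = 3/4 - (18 + (9 + X))**2/8 = 3/4 - (27 + X)**2/8)
C(H(-6, -29), -1090) - 3508320 = (3/4 - (27 - 37)**2/8) - 3508320 = (3/4 - 1/8*(-10)**2) - 3508320 = (3/4 - 1/8*100) - 3508320 = (3/4 - 25/2) - 3508320 = -47/4 - 3508320 = -14033327/4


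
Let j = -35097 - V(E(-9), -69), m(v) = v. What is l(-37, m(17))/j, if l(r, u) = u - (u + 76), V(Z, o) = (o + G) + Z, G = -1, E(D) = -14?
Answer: 76/35013 ≈ 0.0021706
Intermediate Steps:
V(Z, o) = -1 + Z + o (V(Z, o) = (o - 1) + Z = (-1 + o) + Z = -1 + Z + o)
l(r, u) = -76 (l(r, u) = u - (76 + u) = u + (-76 - u) = -76)
j = -35013 (j = -35097 - (-1 - 14 - 69) = -35097 - 1*(-84) = -35097 + 84 = -35013)
l(-37, m(17))/j = -76/(-35013) = -76*(-1/35013) = 76/35013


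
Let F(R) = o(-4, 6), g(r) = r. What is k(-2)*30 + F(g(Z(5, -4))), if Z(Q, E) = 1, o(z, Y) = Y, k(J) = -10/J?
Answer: 156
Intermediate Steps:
F(R) = 6
k(-2)*30 + F(g(Z(5, -4))) = -10/(-2)*30 + 6 = -10*(-1/2)*30 + 6 = 5*30 + 6 = 150 + 6 = 156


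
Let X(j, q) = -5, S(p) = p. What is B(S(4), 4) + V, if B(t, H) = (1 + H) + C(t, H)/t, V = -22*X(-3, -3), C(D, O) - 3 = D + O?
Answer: 471/4 ≈ 117.75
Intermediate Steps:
C(D, O) = 3 + D + O (C(D, O) = 3 + (D + O) = 3 + D + O)
V = 110 (V = -22*(-5) = 110)
B(t, H) = 1 + H + (3 + H + t)/t (B(t, H) = (1 + H) + (3 + t + H)/t = (1 + H) + (3 + H + t)/t = 1 + H + (3 + H + t)/t)
B(S(4), 4) + V = (2 + 4 + 3/4 + 4/4) + 110 = (2 + 4 + 3*(1/4) + 4*(1/4)) + 110 = (2 + 4 + 3/4 + 1) + 110 = 31/4 + 110 = 471/4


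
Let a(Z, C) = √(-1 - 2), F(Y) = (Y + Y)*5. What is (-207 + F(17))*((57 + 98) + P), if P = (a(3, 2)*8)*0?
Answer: -5735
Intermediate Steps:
F(Y) = 10*Y (F(Y) = (2*Y)*5 = 10*Y)
a(Z, C) = I*√3 (a(Z, C) = √(-3) = I*√3)
P = 0 (P = ((I*√3)*8)*0 = (8*I*√3)*0 = 0)
(-207 + F(17))*((57 + 98) + P) = (-207 + 10*17)*((57 + 98) + 0) = (-207 + 170)*(155 + 0) = -37*155 = -5735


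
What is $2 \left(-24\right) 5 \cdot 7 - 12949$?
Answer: $-14629$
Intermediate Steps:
$2 \left(-24\right) 5 \cdot 7 - 12949 = \left(-48\right) 35 - 12949 = -1680 - 12949 = -14629$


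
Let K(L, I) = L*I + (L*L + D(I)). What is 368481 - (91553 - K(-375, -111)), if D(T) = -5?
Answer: 459173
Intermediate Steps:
K(L, I) = -5 + L**2 + I*L (K(L, I) = L*I + (L*L - 5) = I*L + (L**2 - 5) = I*L + (-5 + L**2) = -5 + L**2 + I*L)
368481 - (91553 - K(-375, -111)) = 368481 - (91553 - (-5 + (-375)**2 - 111*(-375))) = 368481 - (91553 - (-5 + 140625 + 41625)) = 368481 - (91553 - 1*182245) = 368481 - (91553 - 182245) = 368481 - 1*(-90692) = 368481 + 90692 = 459173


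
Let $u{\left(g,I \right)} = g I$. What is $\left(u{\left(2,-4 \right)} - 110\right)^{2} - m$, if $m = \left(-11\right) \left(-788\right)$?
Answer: $5256$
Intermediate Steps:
$u{\left(g,I \right)} = I g$
$m = 8668$
$\left(u{\left(2,-4 \right)} - 110\right)^{2} - m = \left(\left(-4\right) 2 - 110\right)^{2} - 8668 = \left(-8 - 110\right)^{2} - 8668 = \left(-118\right)^{2} - 8668 = 13924 - 8668 = 5256$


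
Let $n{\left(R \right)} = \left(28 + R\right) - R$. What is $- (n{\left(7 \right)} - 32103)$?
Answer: $32075$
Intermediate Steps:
$n{\left(R \right)} = 28$
$- (n{\left(7 \right)} - 32103) = - (28 - 32103) = \left(-1\right) \left(-32075\right) = 32075$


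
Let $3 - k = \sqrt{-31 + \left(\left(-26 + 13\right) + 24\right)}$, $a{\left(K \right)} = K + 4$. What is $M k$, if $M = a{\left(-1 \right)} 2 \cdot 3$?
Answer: $54 - 36 i \sqrt{5} \approx 54.0 - 80.498 i$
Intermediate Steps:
$a{\left(K \right)} = 4 + K$
$M = 18$ ($M = \left(4 - 1\right) 2 \cdot 3 = 3 \cdot 2 \cdot 3 = 6 \cdot 3 = 18$)
$k = 3 - 2 i \sqrt{5}$ ($k = 3 - \sqrt{-31 + \left(\left(-26 + 13\right) + 24\right)} = 3 - \sqrt{-31 + \left(-13 + 24\right)} = 3 - \sqrt{-31 + 11} = 3 - \sqrt{-20} = 3 - 2 i \sqrt{5} \approx 3.0 - 4.4721 i$)
$M k = 18 \left(3 - 2 i \sqrt{5}\right) = 54 - 36 i \sqrt{5}$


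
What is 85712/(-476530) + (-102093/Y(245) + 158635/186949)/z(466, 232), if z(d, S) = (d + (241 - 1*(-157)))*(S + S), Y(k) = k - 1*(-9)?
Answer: -820368998903365151/4535747160014730240 ≈ -0.18087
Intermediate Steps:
Y(k) = 9 + k (Y(k) = k + 9 = 9 + k)
z(d, S) = 2*S*(398 + d) (z(d, S) = (d + (241 + 157))*(2*S) = (d + 398)*(2*S) = (398 + d)*(2*S) = 2*S*(398 + d))
85712/(-476530) + (-102093/Y(245) + 158635/186949)/z(466, 232) = 85712/(-476530) + (-102093/(9 + 245) + 158635/186949)/((2*232*(398 + 466))) = 85712*(-1/476530) + (-102093/254 + 158635*(1/186949))/((2*232*864)) = -42856/238265 + (-102093*1/254 + 158635/186949)/400896 = -42856/238265 + (-102093/254 + 158635/186949)*(1/400896) = -42856/238265 - 19045890967/47485046*1/400896 = -42856/238265 - 19045890967/19036565001216 = -820368998903365151/4535747160014730240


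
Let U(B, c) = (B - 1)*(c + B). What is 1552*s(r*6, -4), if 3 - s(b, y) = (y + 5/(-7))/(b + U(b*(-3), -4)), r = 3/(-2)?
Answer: 19247904/4123 ≈ 4668.4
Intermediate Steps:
U(B, c) = (-1 + B)*(B + c)
r = -3/2 (r = 3*(-½) = -3/2 ≈ -1.5000)
s(b, y) = 3 - (-5/7 + y)/(4 + 9*b² + 16*b) (s(b, y) = 3 - (y + 5/(-7))/(b + ((b*(-3))² - b*(-3) - 1*(-4) + (b*(-3))*(-4))) = 3 - (y + 5*(-⅐))/(b + ((-3*b)² - (-3)*b + 4 - 3*b*(-4))) = 3 - (y - 5/7)/(b + (9*b² + 3*b + 4 + 12*b)) = 3 - (-5/7 + y)/(b + (4 + 9*b² + 15*b)) = 3 - (-5/7 + y)/(4 + 9*b² + 16*b))
1552*s(r*6, -4) = 1552*((89 - 7*(-4) + 189*(-3/2*6)² + 336*(-3/2*6))/(7*(4 + 9*(-3/2*6)² + 16*(-3/2*6)))) = 1552*((89 + 28 + 189*(-9)² + 336*(-9))/(7*(4 + 9*(-9)² + 16*(-9)))) = 1552*((89 + 28 + 189*81 - 3024)/(7*(4 + 9*81 - 144))) = 1552*((89 + 28 + 15309 - 3024)/(7*(4 + 729 - 144))) = 1552*((⅐)*12402/589) = 1552*((⅐)*(1/589)*12402) = 1552*(12402/4123) = 19247904/4123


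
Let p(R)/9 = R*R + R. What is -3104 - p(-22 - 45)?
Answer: -42902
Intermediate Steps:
p(R) = 9*R + 9*R**2 (p(R) = 9*(R*R + R) = 9*(R**2 + R) = 9*(R + R**2) = 9*R + 9*R**2)
-3104 - p(-22 - 45) = -3104 - 9*(-22 - 45)*(1 + (-22 - 45)) = -3104 - 9*(-67)*(1 - 67) = -3104 - 9*(-67)*(-66) = -3104 - 1*39798 = -3104 - 39798 = -42902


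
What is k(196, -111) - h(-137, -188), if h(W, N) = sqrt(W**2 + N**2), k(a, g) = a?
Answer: 196 - sqrt(54113) ≈ -36.622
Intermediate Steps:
h(W, N) = sqrt(N**2 + W**2)
k(196, -111) - h(-137, -188) = 196 - sqrt((-188)**2 + (-137)**2) = 196 - sqrt(35344 + 18769) = 196 - sqrt(54113)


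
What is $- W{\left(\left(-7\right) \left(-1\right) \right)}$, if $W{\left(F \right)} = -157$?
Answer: $157$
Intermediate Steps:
$- W{\left(\left(-7\right) \left(-1\right) \right)} = \left(-1\right) \left(-157\right) = 157$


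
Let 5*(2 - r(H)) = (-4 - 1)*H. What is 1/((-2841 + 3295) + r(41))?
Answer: 1/497 ≈ 0.0020121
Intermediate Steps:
r(H) = 2 + H (r(H) = 2 - (-4 - 1)*H/5 = 2 - (-1)*H = 2 + H)
1/((-2841 + 3295) + r(41)) = 1/((-2841 + 3295) + (2 + 41)) = 1/(454 + 43) = 1/497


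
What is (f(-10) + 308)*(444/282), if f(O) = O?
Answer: 22052/47 ≈ 469.19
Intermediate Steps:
(f(-10) + 308)*(444/282) = (-10 + 308)*(444/282) = 298*(444*(1/282)) = 298*(74/47) = 22052/47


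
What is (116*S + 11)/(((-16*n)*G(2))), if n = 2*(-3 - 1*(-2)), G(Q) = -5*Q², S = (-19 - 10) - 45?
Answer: 8573/640 ≈ 13.395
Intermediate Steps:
S = -74 (S = -29 - 45 = -74)
n = -2 (n = 2*(-3 + 2) = 2*(-1) = -2)
(116*S + 11)/(((-16*n)*G(2))) = (116*(-74) + 11)/(((-16*(-2))*(-5*2²))) = (-8584 + 11)/((32*(-5*4))) = -8573/(32*(-20)) = -8573/(-640) = -8573*(-1/640) = 8573/640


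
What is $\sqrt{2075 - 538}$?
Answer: $\sqrt{1537} \approx 39.205$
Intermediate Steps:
$\sqrt{2075 - 538} = \sqrt{1537}$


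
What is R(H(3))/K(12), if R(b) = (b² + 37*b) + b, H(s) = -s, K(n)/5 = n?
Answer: -7/4 ≈ -1.7500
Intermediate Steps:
K(n) = 5*n
R(b) = b² + 38*b
R(H(3))/K(12) = ((-1*3)*(38 - 1*3))/((5*12)) = -3*(38 - 3)/60 = -3*35*(1/60) = -105*1/60 = -7/4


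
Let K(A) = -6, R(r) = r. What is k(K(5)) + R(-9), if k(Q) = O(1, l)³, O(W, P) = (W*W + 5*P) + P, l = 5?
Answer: 29782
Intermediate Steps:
O(W, P) = W² + 6*P (O(W, P) = (W² + 5*P) + P = W² + 6*P)
k(Q) = 29791 (k(Q) = (1² + 6*5)³ = (1 + 30)³ = 31³ = 29791)
k(K(5)) + R(-9) = 29791 - 9 = 29782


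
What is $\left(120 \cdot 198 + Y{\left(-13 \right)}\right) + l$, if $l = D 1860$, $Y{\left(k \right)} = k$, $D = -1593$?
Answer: $-2939233$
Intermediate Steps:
$l = -2962980$ ($l = \left(-1593\right) 1860 = -2962980$)
$\left(120 \cdot 198 + Y{\left(-13 \right)}\right) + l = \left(120 \cdot 198 - 13\right) - 2962980 = \left(23760 - 13\right) - 2962980 = 23747 - 2962980 = -2939233$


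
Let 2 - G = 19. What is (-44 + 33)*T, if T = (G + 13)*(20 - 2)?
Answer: 792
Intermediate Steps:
G = -17 (G = 2 - 1*19 = 2 - 19 = -17)
T = -72 (T = (-17 + 13)*(20 - 2) = -4*18 = -72)
(-44 + 33)*T = (-44 + 33)*(-72) = -11*(-72) = 792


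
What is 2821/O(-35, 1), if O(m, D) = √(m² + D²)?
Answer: 2821*√1226/1226 ≈ 80.567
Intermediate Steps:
O(m, D) = √(D² + m²)
2821/O(-35, 1) = 2821/(√(1² + (-35)²)) = 2821/(√(1 + 1225)) = 2821/(√1226) = 2821*(√1226/1226) = 2821*√1226/1226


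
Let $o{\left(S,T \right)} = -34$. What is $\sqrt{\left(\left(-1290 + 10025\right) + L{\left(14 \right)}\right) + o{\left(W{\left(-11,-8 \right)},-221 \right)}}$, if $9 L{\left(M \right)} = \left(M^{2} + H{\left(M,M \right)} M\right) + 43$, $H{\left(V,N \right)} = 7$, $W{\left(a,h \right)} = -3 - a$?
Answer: $\frac{\sqrt{78646}}{3} \approx 93.48$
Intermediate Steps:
$L{\left(M \right)} = \frac{43}{9} + \frac{M^{2}}{9} + \frac{7 M}{9}$ ($L{\left(M \right)} = \frac{\left(M^{2} + 7 M\right) + 43}{9} = \frac{43 + M^{2} + 7 M}{9} = \frac{43}{9} + \frac{M^{2}}{9} + \frac{7 M}{9}$)
$\sqrt{\left(\left(-1290 + 10025\right) + L{\left(14 \right)}\right) + o{\left(W{\left(-11,-8 \right)},-221 \right)}} = \sqrt{\left(\left(-1290 + 10025\right) + \left(\frac{43}{9} + \frac{14^{2}}{9} + \frac{7}{9} \cdot 14\right)\right) - 34} = \sqrt{\left(8735 + \left(\frac{43}{9} + \frac{1}{9} \cdot 196 + \frac{98}{9}\right)\right) - 34} = \sqrt{\left(8735 + \left(\frac{43}{9} + \frac{196}{9} + \frac{98}{9}\right)\right) - 34} = \sqrt{\left(8735 + \frac{337}{9}\right) - 34} = \sqrt{\frac{78952}{9} - 34} = \sqrt{\frac{78646}{9}} = \frac{\sqrt{78646}}{3}$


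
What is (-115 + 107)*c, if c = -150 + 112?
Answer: 304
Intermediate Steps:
c = -38
(-115 + 107)*c = (-115 + 107)*(-38) = -8*(-38) = 304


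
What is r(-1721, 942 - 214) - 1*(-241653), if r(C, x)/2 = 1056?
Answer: 243765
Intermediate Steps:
r(C, x) = 2112 (r(C, x) = 2*1056 = 2112)
r(-1721, 942 - 214) - 1*(-241653) = 2112 - 1*(-241653) = 2112 + 241653 = 243765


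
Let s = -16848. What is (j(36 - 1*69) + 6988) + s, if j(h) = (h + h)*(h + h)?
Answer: -5504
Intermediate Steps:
j(h) = 4*h**2 (j(h) = (2*h)*(2*h) = 4*h**2)
(j(36 - 1*69) + 6988) + s = (4*(36 - 1*69)**2 + 6988) - 16848 = (4*(36 - 69)**2 + 6988) - 16848 = (4*(-33)**2 + 6988) - 16848 = (4*1089 + 6988) - 16848 = (4356 + 6988) - 16848 = 11344 - 16848 = -5504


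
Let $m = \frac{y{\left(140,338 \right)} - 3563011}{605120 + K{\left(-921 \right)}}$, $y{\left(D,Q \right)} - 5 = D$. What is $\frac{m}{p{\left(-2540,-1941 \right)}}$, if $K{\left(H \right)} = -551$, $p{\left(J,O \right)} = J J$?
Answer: $- \frac{593811}{650072893400} \approx -9.1345 \cdot 10^{-7}$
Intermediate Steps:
$p{\left(J,O \right)} = J^{2}$
$y{\left(D,Q \right)} = 5 + D$
$m = - \frac{1187622}{201523}$ ($m = \frac{\left(5 + 140\right) - 3563011}{605120 - 551} = \frac{145 - 3563011}{604569} = \left(-3562866\right) \frac{1}{604569} = - \frac{1187622}{201523} \approx -5.8932$)
$\frac{m}{p{\left(-2540,-1941 \right)}} = - \frac{1187622}{201523 \left(-2540\right)^{2}} = - \frac{1187622}{201523 \cdot 6451600} = \left(- \frac{1187622}{201523}\right) \frac{1}{6451600} = - \frac{593811}{650072893400}$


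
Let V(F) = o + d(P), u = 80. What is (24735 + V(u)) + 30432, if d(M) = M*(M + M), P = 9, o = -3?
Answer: 55326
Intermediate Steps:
d(M) = 2*M**2 (d(M) = M*(2*M) = 2*M**2)
V(F) = 159 (V(F) = -3 + 2*9**2 = -3 + 2*81 = -3 + 162 = 159)
(24735 + V(u)) + 30432 = (24735 + 159) + 30432 = 24894 + 30432 = 55326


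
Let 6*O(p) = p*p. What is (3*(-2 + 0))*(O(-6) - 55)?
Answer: 294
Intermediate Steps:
O(p) = p**2/6 (O(p) = (p*p)/6 = p**2/6)
(3*(-2 + 0))*(O(-6) - 55) = (3*(-2 + 0))*((1/6)*(-6)**2 - 55) = (3*(-2))*((1/6)*36 - 55) = -6*(6 - 55) = -6*(-49) = 294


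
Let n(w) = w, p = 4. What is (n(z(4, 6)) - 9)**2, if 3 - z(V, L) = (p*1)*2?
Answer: 196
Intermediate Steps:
z(V, L) = -5 (z(V, L) = 3 - 4*1*2 = 3 - 4*2 = 3 - 1*8 = 3 - 8 = -5)
(n(z(4, 6)) - 9)**2 = (-5 - 9)**2 = (-14)**2 = 196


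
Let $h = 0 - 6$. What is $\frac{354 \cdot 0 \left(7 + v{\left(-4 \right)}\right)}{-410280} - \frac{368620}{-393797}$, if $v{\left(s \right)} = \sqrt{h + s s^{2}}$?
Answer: $\frac{368620}{393797} \approx 0.93607$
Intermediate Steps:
$h = -6$ ($h = 0 - 6 = -6$)
$v{\left(s \right)} = \sqrt{-6 + s^{3}}$ ($v{\left(s \right)} = \sqrt{-6 + s s^{2}} = \sqrt{-6 + s^{3}}$)
$\frac{354 \cdot 0 \left(7 + v{\left(-4 \right)}\right)}{-410280} - \frac{368620}{-393797} = \frac{354 \cdot 0 \left(7 + \sqrt{-6 + \left(-4\right)^{3}}\right)}{-410280} - \frac{368620}{-393797} = 354 \cdot 0 \left(7 + \sqrt{-6 - 64}\right) \left(- \frac{1}{410280}\right) - - \frac{368620}{393797} = 354 \cdot 0 \left(7 + \sqrt{-70}\right) \left(- \frac{1}{410280}\right) + \frac{368620}{393797} = 354 \cdot 0 \left(7 + i \sqrt{70}\right) \left(- \frac{1}{410280}\right) + \frac{368620}{393797} = 354 \cdot 0 \left(- \frac{1}{410280}\right) + \frac{368620}{393797} = 0 \left(- \frac{1}{410280}\right) + \frac{368620}{393797} = 0 + \frac{368620}{393797} = \frac{368620}{393797}$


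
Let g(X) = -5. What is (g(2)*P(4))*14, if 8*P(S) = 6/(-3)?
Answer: 35/2 ≈ 17.500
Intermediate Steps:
P(S) = -¼ (P(S) = (6/(-3))/8 = (6*(-⅓))/8 = (⅛)*(-2) = -¼)
(g(2)*P(4))*14 = -5*(-¼)*14 = (5/4)*14 = 35/2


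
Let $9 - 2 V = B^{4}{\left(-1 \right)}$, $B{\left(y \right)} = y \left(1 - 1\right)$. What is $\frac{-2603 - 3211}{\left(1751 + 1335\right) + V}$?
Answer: $- \frac{11628}{6181} \approx -1.8812$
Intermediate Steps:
$B{\left(y \right)} = 0$ ($B{\left(y \right)} = y 0 = 0$)
$V = \frac{9}{2}$ ($V = \frac{9}{2} - \frac{0^{4}}{2} = \frac{9}{2} - 0 = \frac{9}{2} + 0 = \frac{9}{2} \approx 4.5$)
$\frac{-2603 - 3211}{\left(1751 + 1335\right) + V} = \frac{-2603 - 3211}{\left(1751 + 1335\right) + \frac{9}{2}} = \frac{-2603 - 3211}{3086 + \frac{9}{2}} = - \frac{5814}{\frac{6181}{2}} = \left(-5814\right) \frac{2}{6181} = - \frac{11628}{6181}$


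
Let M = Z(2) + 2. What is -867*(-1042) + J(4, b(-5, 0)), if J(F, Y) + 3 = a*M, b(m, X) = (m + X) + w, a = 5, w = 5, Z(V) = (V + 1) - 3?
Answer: 903421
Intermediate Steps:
Z(V) = -2 + V (Z(V) = (1 + V) - 3 = -2 + V)
M = 2 (M = (-2 + 2) + 2 = 0 + 2 = 2)
b(m, X) = 5 + X + m (b(m, X) = (m + X) + 5 = (X + m) + 5 = 5 + X + m)
J(F, Y) = 7 (J(F, Y) = -3 + 5*2 = -3 + 10 = 7)
-867*(-1042) + J(4, b(-5, 0)) = -867*(-1042) + 7 = 903414 + 7 = 903421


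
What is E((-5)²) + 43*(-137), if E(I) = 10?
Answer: -5881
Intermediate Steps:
E((-5)²) + 43*(-137) = 10 + 43*(-137) = 10 - 5891 = -5881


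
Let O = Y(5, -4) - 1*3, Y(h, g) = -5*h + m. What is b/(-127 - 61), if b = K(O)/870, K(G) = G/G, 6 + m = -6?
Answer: -1/163560 ≈ -6.1140e-6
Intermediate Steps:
m = -12 (m = -6 - 6 = -12)
Y(h, g) = -12 - 5*h (Y(h, g) = -5*h - 12 = -12 - 5*h)
O = -40 (O = (-12 - 5*5) - 1*3 = (-12 - 25) - 3 = -37 - 3 = -40)
K(G) = 1
b = 1/870 ≈ 0.0011494
b/(-127 - 61) = (1/870)/(-127 - 61) = (1/870)/(-188) = -1/188*1/870 = -1/163560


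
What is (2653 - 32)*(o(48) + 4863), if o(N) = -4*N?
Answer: 12242691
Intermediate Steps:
(2653 - 32)*(o(48) + 4863) = (2653 - 32)*(-4*48 + 4863) = 2621*(-192 + 4863) = 2621*4671 = 12242691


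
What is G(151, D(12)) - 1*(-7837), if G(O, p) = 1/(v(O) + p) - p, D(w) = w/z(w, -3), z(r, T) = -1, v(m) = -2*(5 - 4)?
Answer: 109885/14 ≈ 7848.9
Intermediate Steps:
v(m) = -2 (v(m) = -2*1 = -2)
D(w) = -w (D(w) = w/(-1) = w*(-1) = -w)
G(O, p) = 1/(-2 + p) - p
G(151, D(12)) - 1*(-7837) = (1 - (-1*12)**2 + 2*(-1*12))/(-2 - 1*12) - 1*(-7837) = (1 - 1*(-12)**2 + 2*(-12))/(-2 - 12) + 7837 = (1 - 1*144 - 24)/(-14) + 7837 = -(1 - 144 - 24)/14 + 7837 = -1/14*(-167) + 7837 = 167/14 + 7837 = 109885/14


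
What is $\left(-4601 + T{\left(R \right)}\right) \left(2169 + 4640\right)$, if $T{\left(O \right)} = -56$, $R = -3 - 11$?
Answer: $-31709513$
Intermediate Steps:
$R = -14$
$\left(-4601 + T{\left(R \right)}\right) \left(2169 + 4640\right) = \left(-4601 - 56\right) \left(2169 + 4640\right) = \left(-4657\right) 6809 = -31709513$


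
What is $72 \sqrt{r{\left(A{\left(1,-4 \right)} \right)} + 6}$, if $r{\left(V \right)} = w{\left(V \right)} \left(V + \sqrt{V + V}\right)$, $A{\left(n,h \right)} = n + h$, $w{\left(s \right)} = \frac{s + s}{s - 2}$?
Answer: $\frac{72 \sqrt{60 + 30 i \sqrt{6}}}{5} \approx 126.72 + 60.126 i$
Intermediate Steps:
$w{\left(s \right)} = \frac{2 s}{-2 + s}$
$A{\left(n,h \right)} = h + n$
$r{\left(V \right)} = \frac{2 V \left(V + \sqrt{2} \sqrt{V}\right)}{-2 + V}$ ($r{\left(V \right)} = \frac{2 V}{-2 + V} \left(V + \sqrt{V + V}\right) = \frac{2 V}{-2 + V} \left(V + \sqrt{2 V}\right) = \frac{2 V}{-2 + V} \left(V + \sqrt{2} \sqrt{V}\right) = \frac{2 V \left(V + \sqrt{2} \sqrt{V}\right)}{-2 + V}$)
$72 \sqrt{r{\left(A{\left(1,-4 \right)} \right)} + 6} = 72 \sqrt{\frac{2 \left(-4 + 1\right) \left(\left(-4 + 1\right) + \sqrt{2} \sqrt{-4 + 1}\right)}{-2 + \left(-4 + 1\right)} + 6} = 72 \sqrt{2 \left(-3\right) \frac{1}{-2 - 3} \left(-3 + \sqrt{2} \sqrt{-3}\right) + 6} = 72 \sqrt{2 \left(-3\right) \frac{1}{-5} \left(-3 + \sqrt{2} i \sqrt{3}\right) + 6} = 72 \sqrt{2 \left(-3\right) \left(- \frac{1}{5}\right) \left(-3 + i \sqrt{6}\right) + 6} = 72 \sqrt{\left(- \frac{18}{5} + \frac{6 i \sqrt{6}}{5}\right) + 6} = 72 \sqrt{\frac{12}{5} + \frac{6 i \sqrt{6}}{5}}$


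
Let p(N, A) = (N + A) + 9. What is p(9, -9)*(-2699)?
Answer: -24291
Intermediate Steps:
p(N, A) = 9 + A + N (p(N, A) = (A + N) + 9 = 9 + A + N)
p(9, -9)*(-2699) = (9 - 9 + 9)*(-2699) = 9*(-2699) = -24291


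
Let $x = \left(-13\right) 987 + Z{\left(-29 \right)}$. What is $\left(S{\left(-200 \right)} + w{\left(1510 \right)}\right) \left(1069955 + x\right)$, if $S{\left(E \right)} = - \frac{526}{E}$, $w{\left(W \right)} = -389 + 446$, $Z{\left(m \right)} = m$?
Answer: $\frac{1260691497}{20} \approx 6.3035 \cdot 10^{7}$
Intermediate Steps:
$x = -12860$ ($x = \left(-13\right) 987 - 29 = -12831 - 29 = -12860$)
$w{\left(W \right)} = 57$
$\left(S{\left(-200 \right)} + w{\left(1510 \right)}\right) \left(1069955 + x\right) = \left(- \frac{526}{-200} + 57\right) \left(1069955 - 12860\right) = \left(\left(-526\right) \left(- \frac{1}{200}\right) + 57\right) 1057095 = \left(\frac{263}{100} + 57\right) 1057095 = \frac{5963}{100} \cdot 1057095 = \frac{1260691497}{20}$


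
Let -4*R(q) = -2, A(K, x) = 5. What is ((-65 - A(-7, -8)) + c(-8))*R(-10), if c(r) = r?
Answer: -39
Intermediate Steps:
R(q) = 1/2 (R(q) = -1/4*(-2) = 1/2)
((-65 - A(-7, -8)) + c(-8))*R(-10) = ((-65 - 1*5) - 8)*(1/2) = ((-65 - 5) - 8)*(1/2) = (-70 - 8)*(1/2) = -78*1/2 = -39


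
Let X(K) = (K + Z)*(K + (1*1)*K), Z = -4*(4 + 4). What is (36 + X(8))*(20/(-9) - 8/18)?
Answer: 928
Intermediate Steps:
Z = -32 (Z = -4*8 = -32)
X(K) = 2*K*(-32 + K) (X(K) = (K - 32)*(K + (1*1)*K) = (-32 + K)*(K + 1*K) = (-32 + K)*(K + K) = (-32 + K)*(2*K) = 2*K*(-32 + K))
(36 + X(8))*(20/(-9) - 8/18) = (36 + 2*8*(-32 + 8))*(20/(-9) - 8/18) = (36 + 2*8*(-24))*(20*(-⅑) - 8*1/18) = (36 - 384)*(-20/9 - 4/9) = -348*(-8/3) = 928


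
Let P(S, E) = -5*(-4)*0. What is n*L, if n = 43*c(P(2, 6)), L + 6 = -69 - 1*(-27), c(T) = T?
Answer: 0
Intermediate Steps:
P(S, E) = 0 (P(S, E) = 20*0 = 0)
L = -48 (L = -6 + (-69 - 1*(-27)) = -6 + (-69 + 27) = -6 - 42 = -48)
n = 0 (n = 43*0 = 0)
n*L = 0*(-48) = 0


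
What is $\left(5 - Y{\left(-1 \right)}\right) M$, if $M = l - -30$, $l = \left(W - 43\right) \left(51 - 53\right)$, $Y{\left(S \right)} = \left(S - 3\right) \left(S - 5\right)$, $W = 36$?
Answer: $-836$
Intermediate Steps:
$Y{\left(S \right)} = \left(-5 + S\right) \left(-3 + S\right)$ ($Y{\left(S \right)} = \left(-3 + S\right) \left(-5 + S\right) = \left(-5 + S\right) \left(-3 + S\right)$)
$l = 14$ ($l = \left(36 - 43\right) \left(51 - 53\right) = \left(-7\right) \left(-2\right) = 14$)
$M = 44$ ($M = 14 - -30 = 14 + 30 = 44$)
$\left(5 - Y{\left(-1 \right)}\right) M = \left(5 - \left(15 + \left(-1\right)^{2} - -8\right)\right) 44 = \left(5 - \left(15 + 1 + 8\right)\right) 44 = \left(5 - 24\right) 44 = \left(-19\right) 44 = -836$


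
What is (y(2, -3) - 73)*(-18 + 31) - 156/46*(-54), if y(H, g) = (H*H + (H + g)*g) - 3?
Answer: -16419/23 ≈ -713.87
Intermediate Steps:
y(H, g) = -3 + H² + g*(H + g) (y(H, g) = (H² + g*(H + g)) - 3 = -3 + H² + g*(H + g))
(y(2, -3) - 73)*(-18 + 31) - 156/46*(-54) = ((-3 + 2² + (-3)² + 2*(-3)) - 73)*(-18 + 31) - 156/46*(-54) = ((-3 + 4 + 9 - 6) - 73)*13 - 156*1/46*(-54) = (4 - 73)*13 - 78/23*(-54) = -69*13 + 4212/23 = -897 + 4212/23 = -16419/23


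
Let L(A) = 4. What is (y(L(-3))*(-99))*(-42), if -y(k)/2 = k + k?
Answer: -66528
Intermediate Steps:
y(k) = -4*k (y(k) = -2*(k + k) = -4*k)
(y(L(-3))*(-99))*(-42) = (-4*4*(-99))*(-42) = -16*(-99)*(-42) = 1584*(-42) = -66528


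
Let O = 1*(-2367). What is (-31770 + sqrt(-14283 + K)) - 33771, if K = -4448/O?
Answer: -65541 + I*sqrt(8890297619)/789 ≈ -65541.0 + 119.5*I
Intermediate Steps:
O = -2367
K = 4448/2367 (K = -4448/(-2367) = -4448*(-1/2367) = 4448/2367 ≈ 1.8792)
(-31770 + sqrt(-14283 + K)) - 33771 = (-31770 + sqrt(-14283 + 4448/2367)) - 33771 = (-31770 + sqrt(-33803413/2367)) - 33771 = (-31770 + I*sqrt(8890297619)/789) - 33771 = -65541 + I*sqrt(8890297619)/789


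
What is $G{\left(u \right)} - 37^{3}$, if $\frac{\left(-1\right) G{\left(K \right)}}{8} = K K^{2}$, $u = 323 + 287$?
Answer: $-1815898653$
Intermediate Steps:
$u = 610$
$G{\left(K \right)} = - 8 K^{3}$ ($G{\left(K \right)} = - 8 K K^{2} = - 8 K^{3}$)
$G{\left(u \right)} - 37^{3} = - 8 \cdot 610^{3} - 37^{3} = \left(-8\right) 226981000 - 50653 = -1815848000 - 50653 = -1815898653$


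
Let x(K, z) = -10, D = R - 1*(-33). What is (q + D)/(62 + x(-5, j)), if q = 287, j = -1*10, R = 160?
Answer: 120/13 ≈ 9.2308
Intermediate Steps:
D = 193 (D = 160 - 1*(-33) = 160 + 33 = 193)
j = -10
(q + D)/(62 + x(-5, j)) = (287 + 193)/(62 - 10) = 480/52 = 480*(1/52) = 120/13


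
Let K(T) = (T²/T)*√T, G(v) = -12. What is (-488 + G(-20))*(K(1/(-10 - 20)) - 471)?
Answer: 235500 + 5*I*√30/9 ≈ 2.355e+5 + 3.0429*I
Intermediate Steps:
K(T) = T^(3/2) (K(T) = T*√T = T^(3/2))
(-488 + G(-20))*(K(1/(-10 - 20)) - 471) = (-488 - 12)*((1/(-10 - 20))^(3/2) - 471) = -500*((1/(-30))^(3/2) - 471) = -500*((-1/30)^(3/2) - 471) = -500*(-I*√30/900 - 471) = -500*(-471 - I*√30/900) = 235500 + 5*I*√30/9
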